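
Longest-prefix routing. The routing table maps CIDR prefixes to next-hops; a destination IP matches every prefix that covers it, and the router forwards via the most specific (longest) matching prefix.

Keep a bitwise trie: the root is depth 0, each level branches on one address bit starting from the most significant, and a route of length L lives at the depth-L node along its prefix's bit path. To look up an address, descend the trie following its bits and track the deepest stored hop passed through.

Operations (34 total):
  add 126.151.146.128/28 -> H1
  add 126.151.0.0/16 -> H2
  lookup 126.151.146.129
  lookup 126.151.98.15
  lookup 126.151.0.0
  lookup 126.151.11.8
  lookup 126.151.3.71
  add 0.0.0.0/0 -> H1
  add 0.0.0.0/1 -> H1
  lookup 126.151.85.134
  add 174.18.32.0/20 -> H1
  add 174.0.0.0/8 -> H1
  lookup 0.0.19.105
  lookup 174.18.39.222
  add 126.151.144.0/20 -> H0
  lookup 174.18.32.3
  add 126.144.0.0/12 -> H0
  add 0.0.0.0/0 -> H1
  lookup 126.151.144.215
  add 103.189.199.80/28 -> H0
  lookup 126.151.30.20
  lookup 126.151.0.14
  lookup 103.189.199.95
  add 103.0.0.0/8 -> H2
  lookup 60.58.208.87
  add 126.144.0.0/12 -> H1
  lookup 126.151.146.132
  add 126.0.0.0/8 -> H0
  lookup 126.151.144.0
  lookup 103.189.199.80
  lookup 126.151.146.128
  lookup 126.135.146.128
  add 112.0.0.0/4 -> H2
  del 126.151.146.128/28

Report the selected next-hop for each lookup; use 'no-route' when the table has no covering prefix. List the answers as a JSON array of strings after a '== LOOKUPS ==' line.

Process each operation:
  + 126.151.146.128/28 (H1) depth=28
  + 126.151.0.0/16 (H2) depth=16
  lookup 126.151.146.129: bits 0111111010010111100100101000 walk d0:-→d1:-→d2:-→d3:-→d4:-→d5:-→d6:-→d7:-→d8:-→d9:-→d10:-→d11:-→d12:-→d13:-→d14:-→d15:-→d16:H2→d17:-→d18:-→d19:-→d20:-→d21:-→d22:-→d23:-→d24:-→d25:-→d26:-→d27:-→d28:H1 -> H1
  lookup 126.151.98.15: bits 0111111010010111 walk d0:-→d1:-→d2:-→d3:-→d4:-→d5:-→d6:-→d7:-→d8:-→d9:-→d10:-→d11:-→d12:-→d13:-→d14:-→d15:-→d16:H2 -> H2
  lookup 126.151.0.0: bits 0111111010010111 walk d0:-→d1:-→d2:-→d3:-→d4:-→d5:-→d6:-→d7:-→d8:-→d9:-→d10:-→d11:-→d12:-→d13:-→d14:-→d15:-→d16:H2 -> H2
  lookup 126.151.11.8: bits 0111111010010111 walk d0:-→d1:-→d2:-→d3:-→d4:-→d5:-→d6:-→d7:-→d8:-→d9:-→d10:-→d11:-→d12:-→d13:-→d14:-→d15:-→d16:H2 -> H2
  lookup 126.151.3.71: bits 0111111010010111 walk d0:-→d1:-→d2:-→d3:-→d4:-→d5:-→d6:-→d7:-→d8:-→d9:-→d10:-→d11:-→d12:-→d13:-→d14:-→d15:-→d16:H2 -> H2
  + 0.0.0.0/0 (H1) depth=0
  + 0.0.0.0/1 (H1) depth=1
  lookup 126.151.85.134: bits 0111111010010111 walk d0:H1→d1:H1→d2:-→d3:-→d4:-→d5:-→d6:-→d7:-→d8:-→d9:-→d10:-→d11:-→d12:-→d13:-→d14:-→d15:-→d16:H2 -> H2
  + 174.18.32.0/20 (H1) depth=20
  + 174.0.0.0/8 (H1) depth=8
  lookup 0.0.19.105: bits 0 walk d0:H1→d1:H1 -> H1
  lookup 174.18.39.222: bits 10101110000100100010 walk d0:H1→d1:-→d2:-→d3:-→d4:-→d5:-→d6:-→d7:-→d8:H1→d9:-→d10:-→d11:-→d12:-→d13:-→d14:-→d15:-→d16:-→d17:-→d18:-→d19:-→d20:H1 -> H1
  + 126.151.144.0/20 (H0) depth=20
  lookup 174.18.32.3: bits 10101110000100100010 walk d0:H1→d1:-→d2:-→d3:-→d4:-→d5:-→d6:-→d7:-→d8:H1→d9:-→d10:-→d11:-→d12:-→d13:-→d14:-→d15:-→d16:-→d17:-→d18:-→d19:-→d20:H1 -> H1
  + 126.144.0.0/12 (H0) depth=12
  + 0.0.0.0/0 (H1) depth=0
  lookup 126.151.144.215: bits 0111111010010111100100 walk d0:H1→d1:H1→d2:-→d3:-→d4:-→d5:-→d6:-→d7:-→d8:-→d9:-→d10:-→d11:-→d12:H0→d13:-→d14:-→d15:-→d16:H2→d17:-→d18:-→d19:-→d20:H0→d21:-→d22:- -> H0
  + 103.189.199.80/28 (H0) depth=28
  lookup 126.151.30.20: bits 0111111010010111 walk d0:H1→d1:H1→d2:-→d3:-→d4:-→d5:-→d6:-→d7:-→d8:-→d9:-→d10:-→d11:-→d12:H0→d13:-→d14:-→d15:-→d16:H2 -> H2
  lookup 126.151.0.14: bits 0111111010010111 walk d0:H1→d1:H1→d2:-→d3:-→d4:-→d5:-→d6:-→d7:-→d8:-→d9:-→d10:-→d11:-→d12:H0→d13:-→d14:-→d15:-→d16:H2 -> H2
  lookup 103.189.199.95: bits 0110011110111101110001110101 walk d0:H1→d1:H1→d2:-→d3:-→d4:-→d5:-→d6:-→d7:-→d8:-→d9:-→d10:-→d11:-→d12:-→d13:-→d14:-→d15:-→d16:-→d17:-→d18:-→d19:-→d20:-→d21:-→d22:-→d23:-→d24:-→d25:-→d26:-→d27:-→d28:H0 -> H0
  + 103.0.0.0/8 (H2) depth=8
  lookup 60.58.208.87: bits 0 walk d0:H1→d1:H1 -> H1
  + 126.144.0.0/12 (H1) depth=12
  lookup 126.151.146.132: bits 0111111010010111100100101000 walk d0:H1→d1:H1→d2:-→d3:-→d4:-→d5:-→d6:-→d7:-→d8:-→d9:-→d10:-→d11:-→d12:H1→d13:-→d14:-→d15:-→d16:H2→d17:-→d18:-→d19:-→d20:H0→d21:-→d22:-→d23:-→d24:-→d25:-→d26:-→d27:-→d28:H1 -> H1
  + 126.0.0.0/8 (H0) depth=8
  lookup 126.151.144.0: bits 0111111010010111100100 walk d0:H1→d1:H1→d2:-→d3:-→d4:-→d5:-→d6:-→d7:-→d8:H0→d9:-→d10:-→d11:-→d12:H1→d13:-→d14:-→d15:-→d16:H2→d17:-→d18:-→d19:-→d20:H0→d21:-→d22:- -> H0
  lookup 103.189.199.80: bits 0110011110111101110001110101 walk d0:H1→d1:H1→d2:-→d3:-→d4:-→d5:-→d6:-→d7:-→d8:H2→d9:-→d10:-→d11:-→d12:-→d13:-→d14:-→d15:-→d16:-→d17:-→d18:-→d19:-→d20:-→d21:-→d22:-→d23:-→d24:-→d25:-→d26:-→d27:-→d28:H0 -> H0
  lookup 126.151.146.128: bits 0111111010010111100100101000 walk d0:H1→d1:H1→d2:-→d3:-→d4:-→d5:-→d6:-→d7:-→d8:H0→d9:-→d10:-→d11:-→d12:H1→d13:-→d14:-→d15:-→d16:H2→d17:-→d18:-→d19:-→d20:H0→d21:-→d22:-→d23:-→d24:-→d25:-→d26:-→d27:-→d28:H1 -> H1
  lookup 126.135.146.128: bits 01111110100 walk d0:H1→d1:H1→d2:-→d3:-→d4:-→d5:-→d6:-→d7:-→d8:H0→d9:-→d10:-→d11:- -> H0
  + 112.0.0.0/4 (H2) depth=4
  del 126.151.146.128/28 (clear depth 28)

== LOOKUPS ==
["H1","H2","H2","H2","H2","H2","H1","H1","H1","H0","H2","H2","H0","H1","H1","H0","H0","H1","H0"]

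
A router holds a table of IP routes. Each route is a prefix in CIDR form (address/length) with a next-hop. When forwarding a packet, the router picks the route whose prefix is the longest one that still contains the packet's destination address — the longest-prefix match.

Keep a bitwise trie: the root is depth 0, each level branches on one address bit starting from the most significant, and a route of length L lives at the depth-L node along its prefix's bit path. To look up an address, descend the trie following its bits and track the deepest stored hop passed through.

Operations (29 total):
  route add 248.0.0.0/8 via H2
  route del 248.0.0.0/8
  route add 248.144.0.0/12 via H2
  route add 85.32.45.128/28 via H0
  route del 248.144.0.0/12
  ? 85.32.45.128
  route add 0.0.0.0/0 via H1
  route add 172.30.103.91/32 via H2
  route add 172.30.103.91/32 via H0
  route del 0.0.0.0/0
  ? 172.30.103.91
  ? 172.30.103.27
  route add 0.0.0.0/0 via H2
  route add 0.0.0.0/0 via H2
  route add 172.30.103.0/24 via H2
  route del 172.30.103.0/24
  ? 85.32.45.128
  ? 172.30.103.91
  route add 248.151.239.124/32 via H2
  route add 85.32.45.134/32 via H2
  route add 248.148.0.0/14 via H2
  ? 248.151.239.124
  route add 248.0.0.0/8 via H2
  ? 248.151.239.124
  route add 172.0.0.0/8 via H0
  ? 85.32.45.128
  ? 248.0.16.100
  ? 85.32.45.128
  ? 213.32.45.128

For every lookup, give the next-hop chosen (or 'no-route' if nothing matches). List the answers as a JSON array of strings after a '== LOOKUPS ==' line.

Apply in order:
  add 248.0.0.0/8 -> H2 at depth 8
  - 248.0.0.0/8 clear@8
  add 248.144.0.0/12 -> H2 at depth 12
  add 85.32.45.128/28 -> H0 at depth 28
  - 248.144.0.0/12 clear@12
  Q 85.32.45.128: descend 0101010100100000001011011000 ; hops seen [H0] ; pick H0
  add 0.0.0.0/0 -> H1 at depth 0
  add 172.30.103.91/32 -> H2 at depth 32
  add 172.30.103.91/32 -> H0 at depth 32
  - 0.0.0.0/0 clear@0
  Q 172.30.103.91: descend 10101100000111100110011101011011 ; hops seen [H0] ; pick H0
  Q 172.30.103.27: descend 1010110000011110011001110 ; hops seen [∅] ; pick no-route
  add 0.0.0.0/0 -> H2 at depth 0
  add 0.0.0.0/0 -> H2 at depth 0
  add 172.30.103.0/24 -> H2 at depth 24
  - 172.30.103.0/24 clear@24
  Q 85.32.45.128: descend 0101010100100000001011011000 ; hops seen [H2,H0] ; pick H0
  Q 172.30.103.91: descend 10101100000111100110011101011011 ; hops seen [H2,H0] ; pick H0
  add 248.151.239.124/32 -> H2 at depth 32
  add 85.32.45.134/32 -> H2 at depth 32
  add 248.148.0.0/14 -> H2 at depth 14
  Q 248.151.239.124: descend 11111000100101111110111101111100 ; hops seen [H2,H2,H2] ; pick H2
  add 248.0.0.0/8 -> H2 at depth 8
  Q 248.151.239.124: descend 11111000100101111110111101111100 ; hops seen [H2,H2,H2,H2] ; pick H2
  add 172.0.0.0/8 -> H0 at depth 8
  Q 85.32.45.128: descend 01010101001000000010110110000 ; hops seen [H2,H0] ; pick H0
  Q 248.0.16.100: descend 11111000 ; hops seen [H2,H2] ; pick H2
  Q 85.32.45.128: descend 01010101001000000010110110000 ; hops seen [H2,H0] ; pick H0
  Q 213.32.45.128: descend 11 ; hops seen [H2] ; pick H2

== LOOKUPS ==
["H0","H0","no-route","H0","H0","H2","H2","H0","H2","H0","H2"]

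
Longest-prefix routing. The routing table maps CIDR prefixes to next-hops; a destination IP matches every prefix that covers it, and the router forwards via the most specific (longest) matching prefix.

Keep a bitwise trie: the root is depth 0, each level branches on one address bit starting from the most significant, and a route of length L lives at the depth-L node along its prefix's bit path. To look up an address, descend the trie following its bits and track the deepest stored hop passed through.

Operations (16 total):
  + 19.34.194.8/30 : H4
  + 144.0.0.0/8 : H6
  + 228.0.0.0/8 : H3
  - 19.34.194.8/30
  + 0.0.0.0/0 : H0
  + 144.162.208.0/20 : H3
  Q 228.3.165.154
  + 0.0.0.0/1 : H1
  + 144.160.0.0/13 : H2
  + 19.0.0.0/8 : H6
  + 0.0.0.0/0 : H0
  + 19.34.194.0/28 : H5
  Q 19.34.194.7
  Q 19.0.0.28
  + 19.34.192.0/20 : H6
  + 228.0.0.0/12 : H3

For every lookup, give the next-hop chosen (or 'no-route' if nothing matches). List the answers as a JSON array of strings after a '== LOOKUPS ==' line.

Process each operation:
  + 19.34.194.8/30 (H4) depth=30
  + 144.0.0.0/8 (H6) depth=8
  + 228.0.0.0/8 (H3) depth=8
  - 19.34.194.8/30 clear@30
  + 0.0.0.0/0 (H0) depth=0
  + 144.162.208.0/20 (H3) depth=20
  ? 228.3.165.154  path d0:H0→d1:-→d2:-→d3:-→d4:-→d5:-→d6:-→d7:-→d8:H3  best=H3
  + 0.0.0.0/1 (H1) depth=1
  + 144.160.0.0/13 (H2) depth=13
  + 19.0.0.0/8 (H6) depth=8
  + 0.0.0.0/0 (H0) depth=0
  + 19.34.194.0/28 (H5) depth=28
  ? 19.34.194.7  path d0:H0→d1:H1→d2:-→d3:-→d4:-→d5:-→d6:-→d7:-→d8:H6→d9:-→d10:-→d11:-→d12:-→d13:-→d14:-→d15:-→d16:-→d17:-→d18:-→d19:-→d20:-→d21:-→d22:-→d23:-→d24:-→d25:-→d26:-→d27:-→d28:H5  best=H5
  ? 19.0.0.28  path d0:H0→d1:H1→d2:-→d3:-→d4:-→d5:-→d6:-→d7:-→d8:H6→d9:-→d10:-  best=H6
  + 19.34.192.0/20 (H6) depth=20
  + 228.0.0.0/12 (H3) depth=12

== LOOKUPS ==
["H3","H5","H6"]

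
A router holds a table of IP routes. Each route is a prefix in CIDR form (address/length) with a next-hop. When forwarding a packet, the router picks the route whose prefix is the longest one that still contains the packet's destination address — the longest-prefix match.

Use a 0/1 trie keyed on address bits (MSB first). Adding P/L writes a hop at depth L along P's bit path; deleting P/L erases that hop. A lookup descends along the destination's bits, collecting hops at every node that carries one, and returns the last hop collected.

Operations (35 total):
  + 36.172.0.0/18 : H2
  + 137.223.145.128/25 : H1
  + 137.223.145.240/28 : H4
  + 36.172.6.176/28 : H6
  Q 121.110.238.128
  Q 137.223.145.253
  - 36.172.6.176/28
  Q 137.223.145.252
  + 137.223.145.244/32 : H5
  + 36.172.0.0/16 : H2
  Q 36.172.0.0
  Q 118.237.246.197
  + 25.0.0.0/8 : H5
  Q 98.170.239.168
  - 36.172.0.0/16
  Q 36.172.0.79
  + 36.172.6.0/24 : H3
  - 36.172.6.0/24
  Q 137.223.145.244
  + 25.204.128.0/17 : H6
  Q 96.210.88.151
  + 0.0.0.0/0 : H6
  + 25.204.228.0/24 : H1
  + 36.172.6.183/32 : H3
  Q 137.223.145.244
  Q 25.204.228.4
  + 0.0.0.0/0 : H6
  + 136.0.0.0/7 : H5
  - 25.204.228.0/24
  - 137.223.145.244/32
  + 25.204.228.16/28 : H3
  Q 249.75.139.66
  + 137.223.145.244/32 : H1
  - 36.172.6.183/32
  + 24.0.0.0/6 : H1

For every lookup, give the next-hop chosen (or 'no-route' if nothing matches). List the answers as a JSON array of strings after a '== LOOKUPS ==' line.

Trace:
  add 36.172.0.0/18 -> H2 at depth 18
  add 137.223.145.128/25 -> H1 at depth 25
  add 137.223.145.240/28 -> H4 at depth 28
  add 36.172.6.176/28 -> H6 at depth 28
  Q 121.110.238.128: descend 0 ; hops seen [∅] ; pick no-route
  Q 137.223.145.253: descend 1000100111011111100100011111 ; hops seen [H1,H4] ; pick H4
  - 36.172.6.176/28 clear@28
  Q 137.223.145.252: descend 1000100111011111100100011111 ; hops seen [H1,H4] ; pick H4
  add 137.223.145.244/32 -> H5 at depth 32
  add 36.172.0.0/16 -> H2 at depth 16
  Q 36.172.0.0: descend 001001001010110000000 ; hops seen [H2,H2] ; pick H2
  Q 118.237.246.197: descend 0 ; hops seen [∅] ; pick no-route
  add 25.0.0.0/8 -> H5 at depth 8
  Q 98.170.239.168: descend 0 ; hops seen [∅] ; pick no-route
  - 36.172.0.0/16 clear@16
  Q 36.172.0.79: descend 001001001010110000000 ; hops seen [H2] ; pick H2
  add 36.172.6.0/24 -> H3 at depth 24
  - 36.172.6.0/24 clear@24
  Q 137.223.145.244: descend 10001001110111111001000111110100 ; hops seen [H1,H4,H5] ; pick H5
  add 25.204.128.0/17 -> H6 at depth 17
  Q 96.210.88.151: descend 0 ; hops seen [∅] ; pick no-route
  add 0.0.0.0/0 -> H6 at depth 0
  add 25.204.228.0/24 -> H1 at depth 24
  add 36.172.6.183/32 -> H3 at depth 32
  Q 137.223.145.244: descend 10001001110111111001000111110100 ; hops seen [H6,H1,H4,H5] ; pick H5
  Q 25.204.228.4: descend 000110011100110011100100 ; hops seen [H6,H5,H6,H1] ; pick H1
  add 0.0.0.0/0 -> H6 at depth 0
  add 136.0.0.0/7 -> H5 at depth 7
  - 25.204.228.0/24 clear@24
  - 137.223.145.244/32 clear@32
  add 25.204.228.16/28 -> H3 at depth 28
  Q 249.75.139.66: descend 1 ; hops seen [H6] ; pick H6
  add 137.223.145.244/32 -> H1 at depth 32
  - 36.172.6.183/32 clear@32
  add 24.0.0.0/6 -> H1 at depth 6

== LOOKUPS ==
["no-route","H4","H4","H2","no-route","no-route","H2","H5","no-route","H5","H1","H6"]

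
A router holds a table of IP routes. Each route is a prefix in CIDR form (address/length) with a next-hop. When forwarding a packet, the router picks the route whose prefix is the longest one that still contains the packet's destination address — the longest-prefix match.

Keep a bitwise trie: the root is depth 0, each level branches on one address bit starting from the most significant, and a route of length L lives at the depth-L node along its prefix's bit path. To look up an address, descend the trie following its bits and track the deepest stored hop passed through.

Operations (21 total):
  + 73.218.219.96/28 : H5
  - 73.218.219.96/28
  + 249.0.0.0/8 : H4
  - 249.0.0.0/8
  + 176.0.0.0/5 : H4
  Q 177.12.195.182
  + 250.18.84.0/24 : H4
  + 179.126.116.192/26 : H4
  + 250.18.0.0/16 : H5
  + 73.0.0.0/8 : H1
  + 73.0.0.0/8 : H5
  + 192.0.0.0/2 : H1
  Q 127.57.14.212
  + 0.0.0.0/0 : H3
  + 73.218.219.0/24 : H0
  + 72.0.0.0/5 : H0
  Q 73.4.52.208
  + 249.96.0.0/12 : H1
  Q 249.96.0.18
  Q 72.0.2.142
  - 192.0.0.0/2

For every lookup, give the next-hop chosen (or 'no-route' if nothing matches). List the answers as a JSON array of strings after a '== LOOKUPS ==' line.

Apply in order:
  add 73.218.219.96/28 -> H5 at depth 28
  del 73.218.219.96/28 (clear depth 28)
  add 249.0.0.0/8 -> H4 at depth 8
  del 249.0.0.0/8 (clear depth 8)
  add 176.0.0.0/5 -> H4 at depth 5
  ? 177.12.195.182  path d0:-→d1:-→d2:-→d3:-→d4:-→d5:H4  best=H4
  add 250.18.84.0/24 -> H4 at depth 24
  add 179.126.116.192/26 -> H4 at depth 26
  add 250.18.0.0/16 -> H5 at depth 16
  add 73.0.0.0/8 -> H1 at depth 8
  add 73.0.0.0/8 -> H5 at depth 8
  add 192.0.0.0/2 -> H1 at depth 2
  ? 127.57.14.212  path d0:-→d1:-→d2:-  best=no-route
  add 0.0.0.0/0 -> H3 at depth 0
  add 73.218.219.0/24 -> H0 at depth 24
  add 72.0.0.0/5 -> H0 at depth 5
  ? 73.4.52.208  path d0:H3→d1:-→d2:-→d3:-→d4:-→d5:H0→d6:-→d7:-→d8:H5  best=H5
  add 249.96.0.0/12 -> H1 at depth 12
  ? 249.96.0.18  path d0:H3→d1:-→d2:H1→d3:-→d4:-→d5:-→d6:-→d7:-→d8:-→d9:-→d10:-→d11:-→d12:H1  best=H1
  ? 72.0.2.142  path d0:H3→d1:-→d2:-→d3:-→d4:-→d5:H0→d6:-→d7:-  best=H0
  del 192.0.0.0/2 (clear depth 2)

== LOOKUPS ==
["H4","no-route","H5","H1","H0"]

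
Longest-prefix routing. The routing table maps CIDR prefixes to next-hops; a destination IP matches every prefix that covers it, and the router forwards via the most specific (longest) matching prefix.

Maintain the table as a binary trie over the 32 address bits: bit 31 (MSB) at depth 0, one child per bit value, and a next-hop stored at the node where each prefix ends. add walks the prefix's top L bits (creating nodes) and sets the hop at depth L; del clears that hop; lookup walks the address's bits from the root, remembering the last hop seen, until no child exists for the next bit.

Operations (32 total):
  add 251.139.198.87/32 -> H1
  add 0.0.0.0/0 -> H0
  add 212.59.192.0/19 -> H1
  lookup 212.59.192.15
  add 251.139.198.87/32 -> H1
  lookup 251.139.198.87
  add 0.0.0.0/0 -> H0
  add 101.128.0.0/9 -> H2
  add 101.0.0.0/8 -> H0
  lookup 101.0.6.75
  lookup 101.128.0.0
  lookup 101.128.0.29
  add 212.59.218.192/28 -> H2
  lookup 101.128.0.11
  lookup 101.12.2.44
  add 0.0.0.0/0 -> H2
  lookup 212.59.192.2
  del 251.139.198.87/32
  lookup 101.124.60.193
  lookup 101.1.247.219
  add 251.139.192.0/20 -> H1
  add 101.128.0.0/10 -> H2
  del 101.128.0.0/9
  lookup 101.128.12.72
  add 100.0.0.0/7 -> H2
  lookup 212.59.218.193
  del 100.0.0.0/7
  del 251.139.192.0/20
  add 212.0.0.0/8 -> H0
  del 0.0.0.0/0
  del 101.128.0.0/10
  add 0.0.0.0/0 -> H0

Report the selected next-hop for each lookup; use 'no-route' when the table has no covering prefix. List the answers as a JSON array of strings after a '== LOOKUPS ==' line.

Process each operation:
  add 251.139.198.87/32 -> H1 at depth 32
  add 0.0.0.0/0 -> H0 at depth 0
  add 212.59.192.0/19 -> H1 at depth 19
  Q 212.59.192.15: descend 1101010000111011110 ; hops seen [H0,H1] ; pick H1
  add 251.139.198.87/32 -> H1 at depth 32
  Q 251.139.198.87: descend 11111011100010111100011001010111 ; hops seen [H0,H1] ; pick H1
  add 0.0.0.0/0 -> H0 at depth 0
  add 101.128.0.0/9 -> H2 at depth 9
  add 101.0.0.0/8 -> H0 at depth 8
  Q 101.0.6.75: descend 01100101 ; hops seen [H0,H0] ; pick H0
  Q 101.128.0.0: descend 011001011 ; hops seen [H0,H0,H2] ; pick H2
  Q 101.128.0.29: descend 011001011 ; hops seen [H0,H0,H2] ; pick H2
  add 212.59.218.192/28 -> H2 at depth 28
  Q 101.128.0.11: descend 011001011 ; hops seen [H0,H0,H2] ; pick H2
  Q 101.12.2.44: descend 01100101 ; hops seen [H0,H0] ; pick H0
  add 0.0.0.0/0 -> H2 at depth 0
  Q 212.59.192.2: descend 1101010000111011110 ; hops seen [H2,H1] ; pick H1
  del 251.139.198.87/32 (clear depth 32)
  Q 101.124.60.193: descend 01100101 ; hops seen [H2,H0] ; pick H0
  Q 101.1.247.219: descend 01100101 ; hops seen [H2,H0] ; pick H0
  add 251.139.192.0/20 -> H1 at depth 20
  add 101.128.0.0/10 -> H2 at depth 10
  del 101.128.0.0/9 (clear depth 9)
  Q 101.128.12.72: descend 0110010110 ; hops seen [H2,H0,H2] ; pick H2
  add 100.0.0.0/7 -> H2 at depth 7
  Q 212.59.218.193: descend 1101010000111011110110101100 ; hops seen [H2,H1,H2] ; pick H2
  del 100.0.0.0/7 (clear depth 7)
  del 251.139.192.0/20 (clear depth 20)
  add 212.0.0.0/8 -> H0 at depth 8
  del 0.0.0.0/0 (clear depth 0)
  del 101.128.0.0/10 (clear depth 10)
  add 0.0.0.0/0 -> H0 at depth 0

== LOOKUPS ==
["H1","H1","H0","H2","H2","H2","H0","H1","H0","H0","H2","H2"]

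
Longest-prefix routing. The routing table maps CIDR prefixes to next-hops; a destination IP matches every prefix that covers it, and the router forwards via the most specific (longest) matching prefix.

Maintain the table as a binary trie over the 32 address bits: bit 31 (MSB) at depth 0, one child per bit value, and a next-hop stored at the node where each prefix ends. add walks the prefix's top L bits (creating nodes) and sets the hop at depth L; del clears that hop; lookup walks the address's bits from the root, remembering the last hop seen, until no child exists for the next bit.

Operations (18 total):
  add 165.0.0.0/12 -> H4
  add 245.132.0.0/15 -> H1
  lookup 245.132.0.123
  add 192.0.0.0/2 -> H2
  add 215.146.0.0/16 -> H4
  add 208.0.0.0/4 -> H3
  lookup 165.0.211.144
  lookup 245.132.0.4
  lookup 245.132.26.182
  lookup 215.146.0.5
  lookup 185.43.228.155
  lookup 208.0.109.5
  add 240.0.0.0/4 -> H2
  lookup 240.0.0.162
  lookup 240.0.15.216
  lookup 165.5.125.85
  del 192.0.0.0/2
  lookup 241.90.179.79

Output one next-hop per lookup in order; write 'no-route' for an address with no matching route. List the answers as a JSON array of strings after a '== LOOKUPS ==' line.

Trace:
  add 165.0.0.0/12 -> H4 at depth 12
  add 245.132.0.0/15 -> H1 at depth 15
  lookup 245.132.0.123: bits 111101011000010 walk d0:-→d1:-→d2:-→d3:-→d4:-→d5:-→d6:-→d7:-→d8:-→d9:-→d10:-→d11:-→d12:-→d13:-→d14:-→d15:H1 -> H1
  add 192.0.0.0/2 -> H2 at depth 2
  add 215.146.0.0/16 -> H4 at depth 16
  add 208.0.0.0/4 -> H3 at depth 4
  lookup 165.0.211.144: bits 101001010000 walk d0:-→d1:-→d2:-→d3:-→d4:-→d5:-→d6:-→d7:-→d8:-→d9:-→d10:-→d11:-→d12:H4 -> H4
  lookup 245.132.0.4: bits 111101011000010 walk d0:-→d1:-→d2:H2→d3:-→d4:-→d5:-→d6:-→d7:-→d8:-→d9:-→d10:-→d11:-→d12:-→d13:-→d14:-→d15:H1 -> H1
  lookup 245.132.26.182: bits 111101011000010 walk d0:-→d1:-→d2:H2→d3:-→d4:-→d5:-→d6:-→d7:-→d8:-→d9:-→d10:-→d11:-→d12:-→d13:-→d14:-→d15:H1 -> H1
  lookup 215.146.0.5: bits 1101011110010010 walk d0:-→d1:-→d2:H2→d3:-→d4:H3→d5:-→d6:-→d7:-→d8:-→d9:-→d10:-→d11:-→d12:-→d13:-→d14:-→d15:-→d16:H4 -> H4
  lookup 185.43.228.155: bits 101 walk d0:-→d1:-→d2:-→d3:- -> no-route
  lookup 208.0.109.5: bits 11010 walk d0:-→d1:-→d2:H2→d3:-→d4:H3→d5:- -> H3
  add 240.0.0.0/4 -> H2 at depth 4
  lookup 240.0.0.162: bits 11110 walk d0:-→d1:-→d2:H2→d3:-→d4:H2→d5:- -> H2
  lookup 240.0.15.216: bits 11110 walk d0:-→d1:-→d2:H2→d3:-→d4:H2→d5:- -> H2
  lookup 165.5.125.85: bits 101001010000 walk d0:-→d1:-→d2:-→d3:-→d4:-→d5:-→d6:-→d7:-→d8:-→d9:-→d10:-→d11:-→d12:H4 -> H4
  - 192.0.0.0/2 clear@2
  lookup 241.90.179.79: bits 11110 walk d0:-→d1:-→d2:-→d3:-→d4:H2→d5:- -> H2

== LOOKUPS ==
["H1","H4","H1","H1","H4","no-route","H3","H2","H2","H4","H2"]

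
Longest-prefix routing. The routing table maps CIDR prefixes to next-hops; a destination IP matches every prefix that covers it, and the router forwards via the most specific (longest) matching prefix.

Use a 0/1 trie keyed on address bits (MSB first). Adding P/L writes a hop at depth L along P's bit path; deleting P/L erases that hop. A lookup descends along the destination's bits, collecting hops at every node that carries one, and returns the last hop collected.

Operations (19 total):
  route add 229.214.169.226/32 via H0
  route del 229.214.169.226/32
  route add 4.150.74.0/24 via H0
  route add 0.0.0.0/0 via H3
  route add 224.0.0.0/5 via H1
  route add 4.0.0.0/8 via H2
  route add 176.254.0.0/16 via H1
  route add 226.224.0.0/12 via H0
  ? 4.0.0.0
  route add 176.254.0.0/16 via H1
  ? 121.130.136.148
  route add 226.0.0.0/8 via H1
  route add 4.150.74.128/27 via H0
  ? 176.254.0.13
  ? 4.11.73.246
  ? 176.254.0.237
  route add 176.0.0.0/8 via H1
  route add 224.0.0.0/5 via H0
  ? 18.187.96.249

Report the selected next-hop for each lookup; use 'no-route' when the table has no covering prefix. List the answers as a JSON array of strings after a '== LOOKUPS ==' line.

Process each operation:
  add 229.214.169.226/32 -> H0 at depth 32
  - 229.214.169.226/32 clear@32
  add 4.150.74.0/24 -> H0 at depth 24
  add 0.0.0.0/0 -> H3 at depth 0
  add 224.0.0.0/5 -> H1 at depth 5
  add 4.0.0.0/8 -> H2 at depth 8
  add 176.254.0.0/16 -> H1 at depth 16
  add 226.224.0.0/12 -> H0 at depth 12
  lookup 4.0.0.0: bits 00000100 walk d0:H3→d1:-→d2:-→d3:-→d4:-→d5:-→d6:-→d7:-→d8:H2 -> H2
  add 176.254.0.0/16 -> H1 at depth 16
  lookup 121.130.136.148: bits 0 walk d0:H3→d1:- -> H3
  add 226.0.0.0/8 -> H1 at depth 8
  add 4.150.74.128/27 -> H0 at depth 27
  lookup 176.254.0.13: bits 1011000011111110 walk d0:H3→d1:-→d2:-→d3:-→d4:-→d5:-→d6:-→d7:-→d8:-→d9:-→d10:-→d11:-→d12:-→d13:-→d14:-→d15:-→d16:H1 -> H1
  lookup 4.11.73.246: bits 00000100 walk d0:H3→d1:-→d2:-→d3:-→d4:-→d5:-→d6:-→d7:-→d8:H2 -> H2
  lookup 176.254.0.237: bits 1011000011111110 walk d0:H3→d1:-→d2:-→d3:-→d4:-→d5:-→d6:-→d7:-→d8:-→d9:-→d10:-→d11:-→d12:-→d13:-→d14:-→d15:-→d16:H1 -> H1
  add 176.0.0.0/8 -> H1 at depth 8
  add 224.0.0.0/5 -> H0 at depth 5
  lookup 18.187.96.249: bits 000 walk d0:H3→d1:-→d2:-→d3:- -> H3

== LOOKUPS ==
["H2","H3","H1","H2","H1","H3"]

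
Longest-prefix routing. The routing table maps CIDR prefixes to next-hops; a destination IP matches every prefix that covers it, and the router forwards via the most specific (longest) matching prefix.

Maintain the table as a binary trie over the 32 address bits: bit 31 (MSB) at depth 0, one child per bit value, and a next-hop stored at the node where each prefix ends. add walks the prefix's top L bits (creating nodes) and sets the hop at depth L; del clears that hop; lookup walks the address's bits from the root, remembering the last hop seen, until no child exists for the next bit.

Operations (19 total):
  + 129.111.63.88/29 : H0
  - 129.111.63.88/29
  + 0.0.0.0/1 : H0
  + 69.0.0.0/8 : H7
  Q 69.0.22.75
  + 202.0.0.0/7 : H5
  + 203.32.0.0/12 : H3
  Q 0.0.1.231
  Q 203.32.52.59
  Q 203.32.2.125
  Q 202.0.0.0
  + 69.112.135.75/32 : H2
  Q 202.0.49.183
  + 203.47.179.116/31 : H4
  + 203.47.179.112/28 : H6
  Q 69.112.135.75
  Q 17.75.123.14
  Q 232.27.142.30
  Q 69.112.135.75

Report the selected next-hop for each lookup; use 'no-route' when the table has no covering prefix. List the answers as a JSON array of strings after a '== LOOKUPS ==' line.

Apply in order:
  + 129.111.63.88/29 (H0) depth=29
  - 129.111.63.88/29 clear@29
  + 0.0.0.0/1 (H0) depth=1
  + 69.0.0.0/8 (H7) depth=8
  Q 69.0.22.75: descend 01000101 ; hops seen [H0,H7] ; pick H7
  + 202.0.0.0/7 (H5) depth=7
  + 203.32.0.0/12 (H3) depth=12
  Q 0.0.1.231: descend 0 ; hops seen [H0] ; pick H0
  Q 203.32.52.59: descend 110010110010 ; hops seen [H5,H3] ; pick H3
  Q 203.32.2.125: descend 110010110010 ; hops seen [H5,H3] ; pick H3
  Q 202.0.0.0: descend 1100101 ; hops seen [H5] ; pick H5
  + 69.112.135.75/32 (H2) depth=32
  Q 202.0.49.183: descend 1100101 ; hops seen [H5] ; pick H5
  + 203.47.179.116/31 (H4) depth=31
  + 203.47.179.112/28 (H6) depth=28
  Q 69.112.135.75: descend 01000101011100001000011101001011 ; hops seen [H0,H7,H2] ; pick H2
  Q 17.75.123.14: descend 0 ; hops seen [H0] ; pick H0
  Q 232.27.142.30: descend 11 ; hops seen [∅] ; pick no-route
  Q 69.112.135.75: descend 01000101011100001000011101001011 ; hops seen [H0,H7,H2] ; pick H2

== LOOKUPS ==
["H7","H0","H3","H3","H5","H5","H2","H0","no-route","H2"]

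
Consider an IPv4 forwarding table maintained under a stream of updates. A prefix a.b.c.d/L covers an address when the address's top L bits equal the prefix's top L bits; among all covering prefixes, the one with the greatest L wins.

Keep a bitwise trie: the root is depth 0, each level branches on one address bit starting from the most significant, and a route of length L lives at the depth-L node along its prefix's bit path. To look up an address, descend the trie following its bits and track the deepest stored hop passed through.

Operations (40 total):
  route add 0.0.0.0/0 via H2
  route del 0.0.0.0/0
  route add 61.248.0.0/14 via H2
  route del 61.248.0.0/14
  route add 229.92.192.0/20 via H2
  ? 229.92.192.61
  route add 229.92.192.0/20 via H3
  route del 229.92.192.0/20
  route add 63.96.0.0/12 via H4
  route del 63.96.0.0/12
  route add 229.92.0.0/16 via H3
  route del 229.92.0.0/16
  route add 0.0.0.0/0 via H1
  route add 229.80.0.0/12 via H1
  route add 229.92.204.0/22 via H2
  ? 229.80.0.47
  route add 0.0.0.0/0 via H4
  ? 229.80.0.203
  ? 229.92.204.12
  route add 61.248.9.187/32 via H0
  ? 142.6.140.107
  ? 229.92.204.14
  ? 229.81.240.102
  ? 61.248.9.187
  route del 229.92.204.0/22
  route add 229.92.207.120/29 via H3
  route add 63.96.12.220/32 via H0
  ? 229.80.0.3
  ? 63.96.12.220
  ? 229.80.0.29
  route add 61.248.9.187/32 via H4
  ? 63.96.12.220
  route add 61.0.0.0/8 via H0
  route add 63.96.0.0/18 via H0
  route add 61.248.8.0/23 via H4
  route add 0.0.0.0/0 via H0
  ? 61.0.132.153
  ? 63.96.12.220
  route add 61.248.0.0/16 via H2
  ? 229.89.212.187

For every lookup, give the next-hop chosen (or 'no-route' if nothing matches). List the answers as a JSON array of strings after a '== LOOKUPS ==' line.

Apply in order:
  + 0.0.0.0/0 (H2) depth=0
  - 0.0.0.0/0 clear@0
  + 61.248.0.0/14 (H2) depth=14
  - 61.248.0.0/14 clear@14
  + 229.92.192.0/20 (H2) depth=20
  lookup 229.92.192.61: bits 11100101010111001100 walk d0:-→d1:-→d2:-→d3:-→d4:-→d5:-→d6:-→d7:-→d8:-→d9:-→d10:-→d11:-→d12:-→d13:-→d14:-→d15:-→d16:-→d17:-→d18:-→d19:-→d20:H2 -> H2
  + 229.92.192.0/20 (H3) depth=20
  - 229.92.192.0/20 clear@20
  + 63.96.0.0/12 (H4) depth=12
  - 63.96.0.0/12 clear@12
  + 229.92.0.0/16 (H3) depth=16
  - 229.92.0.0/16 clear@16
  + 0.0.0.0/0 (H1) depth=0
  + 229.80.0.0/12 (H1) depth=12
  + 229.92.204.0/22 (H2) depth=22
  lookup 229.80.0.47: bits 111001010101 walk d0:H1→d1:-→d2:-→d3:-→d4:-→d5:-→d6:-→d7:-→d8:-→d9:-→d10:-→d11:-→d12:H1 -> H1
  + 0.0.0.0/0 (H4) depth=0
  lookup 229.80.0.203: bits 111001010101 walk d0:H4→d1:-→d2:-→d3:-→d4:-→d5:-→d6:-→d7:-→d8:-→d9:-→d10:-→d11:-→d12:H1 -> H1
  lookup 229.92.204.12: bits 1110010101011100110011 walk d0:H4→d1:-→d2:-→d3:-→d4:-→d5:-→d6:-→d7:-→d8:-→d9:-→d10:-→d11:-→d12:H1→d13:-→d14:-→d15:-→d16:-→d17:-→d18:-→d19:-→d20:-→d21:-→d22:H2 -> H2
  + 61.248.9.187/32 (H0) depth=32
  lookup 142.6.140.107: bits 1 walk d0:H4→d1:- -> H4
  lookup 229.92.204.14: bits 1110010101011100110011 walk d0:H4→d1:-→d2:-→d3:-→d4:-→d5:-→d6:-→d7:-→d8:-→d9:-→d10:-→d11:-→d12:H1→d13:-→d14:-→d15:-→d16:-→d17:-→d18:-→d19:-→d20:-→d21:-→d22:H2 -> H2
  lookup 229.81.240.102: bits 111001010101 walk d0:H4→d1:-→d2:-→d3:-→d4:-→d5:-→d6:-→d7:-→d8:-→d9:-→d10:-→d11:-→d12:H1 -> H1
  lookup 61.248.9.187: bits 00111101111110000000100110111011 walk d0:H4→d1:-→d2:-→d3:-→d4:-→d5:-→d6:-→d7:-→d8:-→d9:-→d10:-→d11:-→d12:-→d13:-→d14:-→d15:-→d16:-→d17:-→d18:-→d19:-→d20:-→d21:-→d22:-→d23:-→d24:-→d25:-→d26:-→d27:-→d28:-→d29:-→d30:-→d31:-→d32:H0 -> H0
  - 229.92.204.0/22 clear@22
  + 229.92.207.120/29 (H3) depth=29
  + 63.96.12.220/32 (H0) depth=32
  lookup 229.80.0.3: bits 111001010101 walk d0:H4→d1:-→d2:-→d3:-→d4:-→d5:-→d6:-→d7:-→d8:-→d9:-→d10:-→d11:-→d12:H1 -> H1
  lookup 63.96.12.220: bits 00111111011000000000110011011100 walk d0:H4→d1:-→d2:-→d3:-→d4:-→d5:-→d6:-→d7:-→d8:-→d9:-→d10:-→d11:-→d12:-→d13:-→d14:-→d15:-→d16:-→d17:-→d18:-→d19:-→d20:-→d21:-→d22:-→d23:-→d24:-→d25:-→d26:-→d27:-→d28:-→d29:-→d30:-→d31:-→d32:H0 -> H0
  lookup 229.80.0.29: bits 111001010101 walk d0:H4→d1:-→d2:-→d3:-→d4:-→d5:-→d6:-→d7:-→d8:-→d9:-→d10:-→d11:-→d12:H1 -> H1
  + 61.248.9.187/32 (H4) depth=32
  lookup 63.96.12.220: bits 00111111011000000000110011011100 walk d0:H4→d1:-→d2:-→d3:-→d4:-→d5:-→d6:-→d7:-→d8:-→d9:-→d10:-→d11:-→d12:-→d13:-→d14:-→d15:-→d16:-→d17:-→d18:-→d19:-→d20:-→d21:-→d22:-→d23:-→d24:-→d25:-→d26:-→d27:-→d28:-→d29:-→d30:-→d31:-→d32:H0 -> H0
  + 61.0.0.0/8 (H0) depth=8
  + 63.96.0.0/18 (H0) depth=18
  + 61.248.8.0/23 (H4) depth=23
  + 0.0.0.0/0 (H0) depth=0
  lookup 61.0.132.153: bits 00111101 walk d0:H0→d1:-→d2:-→d3:-→d4:-→d5:-→d6:-→d7:-→d8:H0 -> H0
  lookup 63.96.12.220: bits 00111111011000000000110011011100 walk d0:H0→d1:-→d2:-→d3:-→d4:-→d5:-→d6:-→d7:-→d8:-→d9:-→d10:-→d11:-→d12:-→d13:-→d14:-→d15:-→d16:-→d17:-→d18:H0→d19:-→d20:-→d21:-→d22:-→d23:-→d24:-→d25:-→d26:-→d27:-→d28:-→d29:-→d30:-→d31:-→d32:H0 -> H0
  + 61.248.0.0/16 (H2) depth=16
  lookup 229.89.212.187: bits 1110010101011 walk d0:H0→d1:-→d2:-→d3:-→d4:-→d5:-→d6:-→d7:-→d8:-→d9:-→d10:-→d11:-→d12:H1→d13:- -> H1

== LOOKUPS ==
["H2","H1","H1","H2","H4","H2","H1","H0","H1","H0","H1","H0","H0","H0","H1"]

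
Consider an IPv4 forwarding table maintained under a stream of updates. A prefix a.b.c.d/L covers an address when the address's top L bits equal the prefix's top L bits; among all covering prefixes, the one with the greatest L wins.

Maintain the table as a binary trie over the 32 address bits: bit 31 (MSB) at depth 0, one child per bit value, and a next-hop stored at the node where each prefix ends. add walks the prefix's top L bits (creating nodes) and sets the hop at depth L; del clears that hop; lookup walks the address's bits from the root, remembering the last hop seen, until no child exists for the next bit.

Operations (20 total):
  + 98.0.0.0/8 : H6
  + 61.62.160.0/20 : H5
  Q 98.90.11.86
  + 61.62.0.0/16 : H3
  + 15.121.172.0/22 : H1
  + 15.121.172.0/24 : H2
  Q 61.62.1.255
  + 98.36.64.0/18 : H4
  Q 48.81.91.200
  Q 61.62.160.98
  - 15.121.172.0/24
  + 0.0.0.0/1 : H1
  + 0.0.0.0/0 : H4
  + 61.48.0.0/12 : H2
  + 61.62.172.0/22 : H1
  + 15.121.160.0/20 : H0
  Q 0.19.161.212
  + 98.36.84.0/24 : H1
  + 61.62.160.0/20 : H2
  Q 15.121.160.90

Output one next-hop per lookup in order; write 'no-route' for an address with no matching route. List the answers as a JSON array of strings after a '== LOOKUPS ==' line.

Apply in order:
  add 98.0.0.0/8 -> H6 at depth 8
  add 61.62.160.0/20 -> H5 at depth 20
  Q 98.90.11.86: descend 01100010 ; hops seen [H6] ; pick H6
  add 61.62.0.0/16 -> H3 at depth 16
  add 15.121.172.0/22 -> H1 at depth 22
  add 15.121.172.0/24 -> H2 at depth 24
  Q 61.62.1.255: descend 0011110100111110 ; hops seen [H3] ; pick H3
  add 98.36.64.0/18 -> H4 at depth 18
  Q 48.81.91.200: descend 0011 ; hops seen [∅] ; pick no-route
  Q 61.62.160.98: descend 00111101001111101010 ; hops seen [H3,H5] ; pick H5
  - 15.121.172.0/24 clear@24
  add 0.0.0.0/1 -> H1 at depth 1
  add 0.0.0.0/0 -> H4 at depth 0
  add 61.48.0.0/12 -> H2 at depth 12
  add 61.62.172.0/22 -> H1 at depth 22
  add 15.121.160.0/20 -> H0 at depth 20
  Q 0.19.161.212: descend 0000 ; hops seen [H4,H1] ; pick H1
  add 98.36.84.0/24 -> H1 at depth 24
  add 61.62.160.0/20 -> H2 at depth 20
  Q 15.121.160.90: descend 00001111011110011010 ; hops seen [H4,H1,H0] ; pick H0

== LOOKUPS ==
["H6","H3","no-route","H5","H1","H0"]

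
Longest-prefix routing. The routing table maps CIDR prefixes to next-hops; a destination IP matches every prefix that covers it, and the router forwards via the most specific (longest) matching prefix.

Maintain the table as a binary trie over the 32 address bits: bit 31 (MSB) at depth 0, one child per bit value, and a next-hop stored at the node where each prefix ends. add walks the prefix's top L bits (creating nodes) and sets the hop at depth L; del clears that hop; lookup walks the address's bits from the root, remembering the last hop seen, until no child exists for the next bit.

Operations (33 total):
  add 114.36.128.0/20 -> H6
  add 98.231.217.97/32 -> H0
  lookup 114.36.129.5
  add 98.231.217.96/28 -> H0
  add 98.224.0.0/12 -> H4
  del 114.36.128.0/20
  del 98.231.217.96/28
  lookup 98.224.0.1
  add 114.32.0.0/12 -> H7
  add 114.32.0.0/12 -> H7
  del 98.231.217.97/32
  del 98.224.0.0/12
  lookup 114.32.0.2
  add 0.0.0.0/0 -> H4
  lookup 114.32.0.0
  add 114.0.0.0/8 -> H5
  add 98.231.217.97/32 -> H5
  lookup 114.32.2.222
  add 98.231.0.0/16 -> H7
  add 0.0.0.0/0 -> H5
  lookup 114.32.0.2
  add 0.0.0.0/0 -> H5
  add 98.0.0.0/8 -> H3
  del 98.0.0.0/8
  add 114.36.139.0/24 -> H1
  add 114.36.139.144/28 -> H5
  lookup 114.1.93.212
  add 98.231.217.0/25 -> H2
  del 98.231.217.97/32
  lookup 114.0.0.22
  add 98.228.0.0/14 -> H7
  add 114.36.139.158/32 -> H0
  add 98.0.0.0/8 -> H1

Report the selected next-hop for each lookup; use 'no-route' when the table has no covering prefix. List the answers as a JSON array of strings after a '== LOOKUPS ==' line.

Trace:
  + 114.36.128.0/20 (H6) depth=20
  + 98.231.217.97/32 (H0) depth=32
  lookup 114.36.129.5: bits 01110010001001001000 walk d0:-→d1:-→d2:-→d3:-→d4:-→d5:-→d6:-→d7:-→d8:-→d9:-→d10:-→d11:-→d12:-→d13:-→d14:-→d15:-→d16:-→d17:-→d18:-→d19:-→d20:H6 -> H6
  + 98.231.217.96/28 (H0) depth=28
  + 98.224.0.0/12 (H4) depth=12
  - 114.36.128.0/20 clear@20
  - 98.231.217.96/28 clear@28
  lookup 98.224.0.1: bits 0110001011100 walk d0:-→d1:-→d2:-→d3:-→d4:-→d5:-→d6:-→d7:-→d8:-→d9:-→d10:-→d11:-→d12:H4→d13:- -> H4
  + 114.32.0.0/12 (H7) depth=12
  + 114.32.0.0/12 (H7) depth=12
  - 98.231.217.97/32 clear@32
  - 98.224.0.0/12 clear@12
  lookup 114.32.0.2: bits 0111001000100 walk d0:-→d1:-→d2:-→d3:-→d4:-→d5:-→d6:-→d7:-→d8:-→d9:-→d10:-→d11:-→d12:H7→d13:- -> H7
  + 0.0.0.0/0 (H4) depth=0
  lookup 114.32.0.0: bits 0111001000100 walk d0:H4→d1:-→d2:-→d3:-→d4:-→d5:-→d6:-→d7:-→d8:-→d9:-→d10:-→d11:-→d12:H7→d13:- -> H7
  + 114.0.0.0/8 (H5) depth=8
  + 98.231.217.97/32 (H5) depth=32
  lookup 114.32.2.222: bits 0111001000100 walk d0:H4→d1:-→d2:-→d3:-→d4:-→d5:-→d6:-→d7:-→d8:H5→d9:-→d10:-→d11:-→d12:H7→d13:- -> H7
  + 98.231.0.0/16 (H7) depth=16
  + 0.0.0.0/0 (H5) depth=0
  lookup 114.32.0.2: bits 0111001000100 walk d0:H5→d1:-→d2:-→d3:-→d4:-→d5:-→d6:-→d7:-→d8:H5→d9:-→d10:-→d11:-→d12:H7→d13:- -> H7
  + 0.0.0.0/0 (H5) depth=0
  + 98.0.0.0/8 (H3) depth=8
  - 98.0.0.0/8 clear@8
  + 114.36.139.0/24 (H1) depth=24
  + 114.36.139.144/28 (H5) depth=28
  lookup 114.1.93.212: bits 0111001000 walk d0:H5→d1:-→d2:-→d3:-→d4:-→d5:-→d6:-→d7:-→d8:H5→d9:-→d10:- -> H5
  + 98.231.217.0/25 (H2) depth=25
  - 98.231.217.97/32 clear@32
  lookup 114.0.0.22: bits 0111001000 walk d0:H5→d1:-→d2:-→d3:-→d4:-→d5:-→d6:-→d7:-→d8:H5→d9:-→d10:- -> H5
  + 98.228.0.0/14 (H7) depth=14
  + 114.36.139.158/32 (H0) depth=32
  + 98.0.0.0/8 (H1) depth=8

== LOOKUPS ==
["H6","H4","H7","H7","H7","H7","H5","H5"]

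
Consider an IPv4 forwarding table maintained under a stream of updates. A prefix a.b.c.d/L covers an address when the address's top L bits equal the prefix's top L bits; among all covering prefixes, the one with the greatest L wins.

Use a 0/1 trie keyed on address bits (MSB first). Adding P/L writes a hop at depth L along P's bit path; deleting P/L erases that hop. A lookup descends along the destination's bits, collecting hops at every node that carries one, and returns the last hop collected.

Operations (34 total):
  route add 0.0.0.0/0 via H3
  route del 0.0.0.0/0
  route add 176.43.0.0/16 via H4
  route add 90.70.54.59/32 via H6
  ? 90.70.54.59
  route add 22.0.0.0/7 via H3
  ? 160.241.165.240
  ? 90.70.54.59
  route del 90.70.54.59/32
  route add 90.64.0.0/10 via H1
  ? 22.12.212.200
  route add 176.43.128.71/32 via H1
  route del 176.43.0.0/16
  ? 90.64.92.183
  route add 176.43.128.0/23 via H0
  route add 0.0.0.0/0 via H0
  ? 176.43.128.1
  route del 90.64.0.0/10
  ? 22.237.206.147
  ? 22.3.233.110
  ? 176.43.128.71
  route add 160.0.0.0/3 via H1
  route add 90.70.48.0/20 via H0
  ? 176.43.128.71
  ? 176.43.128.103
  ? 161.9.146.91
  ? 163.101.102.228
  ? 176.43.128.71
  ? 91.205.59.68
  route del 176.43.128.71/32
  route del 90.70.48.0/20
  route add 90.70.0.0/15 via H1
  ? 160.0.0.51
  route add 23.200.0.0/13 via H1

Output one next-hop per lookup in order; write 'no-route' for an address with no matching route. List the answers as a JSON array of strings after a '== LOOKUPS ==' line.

Apply in order:
  + 0.0.0.0/0 (H3) depth=0
  - 0.0.0.0/0 clear@0
  + 176.43.0.0/16 (H4) depth=16
  + 90.70.54.59/32 (H6) depth=32
  Q 90.70.54.59: descend 01011010010001100011011000111011 ; hops seen [H6] ; pick H6
  + 22.0.0.0/7 (H3) depth=7
  Q 160.241.165.240: descend 101 ; hops seen [∅] ; pick no-route
  Q 90.70.54.59: descend 01011010010001100011011000111011 ; hops seen [H6] ; pick H6
  - 90.70.54.59/32 clear@32
  + 90.64.0.0/10 (H1) depth=10
  Q 22.12.212.200: descend 0001011 ; hops seen [H3] ; pick H3
  + 176.43.128.71/32 (H1) depth=32
  - 176.43.0.0/16 clear@16
  Q 90.64.92.183: descend 0101101001000 ; hops seen [H1] ; pick H1
  + 176.43.128.0/23 (H0) depth=23
  + 0.0.0.0/0 (H0) depth=0
  Q 176.43.128.1: descend 1011000000101011100000000 ; hops seen [H0,H0] ; pick H0
  - 90.64.0.0/10 clear@10
  Q 22.237.206.147: descend 0001011 ; hops seen [H0,H3] ; pick H3
  Q 22.3.233.110: descend 0001011 ; hops seen [H0,H3] ; pick H3
  Q 176.43.128.71: descend 10110000001010111000000001000111 ; hops seen [H0,H0,H1] ; pick H1
  + 160.0.0.0/3 (H1) depth=3
  + 90.70.48.0/20 (H0) depth=20
  Q 176.43.128.71: descend 10110000001010111000000001000111 ; hops seen [H0,H1,H0,H1] ; pick H1
  Q 176.43.128.103: descend 10110000001010111000000001 ; hops seen [H0,H1,H0] ; pick H0
  Q 161.9.146.91: descend 101 ; hops seen [H0,H1] ; pick H1
  Q 163.101.102.228: descend 101 ; hops seen [H0,H1] ; pick H1
  Q 176.43.128.71: descend 10110000001010111000000001000111 ; hops seen [H0,H1,H0,H1] ; pick H1
  Q 91.205.59.68: descend 0101101 ; hops seen [H0] ; pick H0
  - 176.43.128.71/32 clear@32
  - 90.70.48.0/20 clear@20
  + 90.70.0.0/15 (H1) depth=15
  Q 160.0.0.51: descend 101 ; hops seen [H0,H1] ; pick H1
  + 23.200.0.0/13 (H1) depth=13

== LOOKUPS ==
["H6","no-route","H6","H3","H1","H0","H3","H3","H1","H1","H0","H1","H1","H1","H0","H1"]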